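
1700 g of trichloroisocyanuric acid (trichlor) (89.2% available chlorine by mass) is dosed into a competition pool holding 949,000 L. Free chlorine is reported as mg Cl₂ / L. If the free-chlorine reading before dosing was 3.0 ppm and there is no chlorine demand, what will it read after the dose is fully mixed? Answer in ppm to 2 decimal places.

Available chlorine delivered: 1700 g × 0.892 = 1516 g as Cl₂.
Concentration rise: 1516 g / 949,000 L = 1.598 mg/L = 1.60 ppm.
Final FC: 3.0 + 1.60 = 4.60 ppm.

4.60 ppm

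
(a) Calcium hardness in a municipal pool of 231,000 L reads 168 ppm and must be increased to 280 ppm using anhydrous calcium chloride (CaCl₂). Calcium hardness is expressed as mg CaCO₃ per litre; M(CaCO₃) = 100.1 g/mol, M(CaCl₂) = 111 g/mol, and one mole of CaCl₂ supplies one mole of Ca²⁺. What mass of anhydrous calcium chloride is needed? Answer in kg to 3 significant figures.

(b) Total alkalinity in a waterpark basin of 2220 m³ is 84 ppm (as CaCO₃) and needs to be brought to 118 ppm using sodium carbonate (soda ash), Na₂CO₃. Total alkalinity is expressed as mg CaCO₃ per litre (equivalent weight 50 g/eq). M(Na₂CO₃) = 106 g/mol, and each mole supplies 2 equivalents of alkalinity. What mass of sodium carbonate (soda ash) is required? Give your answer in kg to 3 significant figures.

(a) Hardness to add: (280 − 168) = 112 mg/L as CaCO₃ × 231,000 L = 25,870 g as CaCO₃.
(a) Moles of Ca²⁺ (1 mol Ca²⁺ ≡ 1 mol CaCO₃): 25,870 / 100.1 g/mol = 258.5 mol.
(a) Mass of CaCl₂: 258.5 × 111 = 28,690 g.

(b) Volume: 2220 m³ = 2,220,000 L.
(b) Alkalinity to add: (118 − 84) = 34 mg/L as CaCO₃ × 2,220,000 L = 75,480 g as CaCO₃.
(b) Equivalents: 75,480 g ÷ 50 g/eq = 1510 eq.
(b) Each mole of Na₂CO₃ supplies 2 eq, so 1510 / 2 = 754.8 mol.
(b) Mass: 754.8 mol × 106 g/mol = 80,010 g.

(a) 28.7 kg; (b) 80.0 kg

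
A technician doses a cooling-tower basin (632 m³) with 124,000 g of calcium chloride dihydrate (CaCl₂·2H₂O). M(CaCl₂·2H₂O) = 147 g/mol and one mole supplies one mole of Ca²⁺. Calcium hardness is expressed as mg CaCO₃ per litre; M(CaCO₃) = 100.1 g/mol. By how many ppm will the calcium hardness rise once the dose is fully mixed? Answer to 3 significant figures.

Volume: 632 m³ = 632,000 L.
Moles of Ca²⁺: 124,000 g ÷ 147 g/mol = 843.5 mol.
As CaCO₃: 843.5 mol × 100.1 g/mol = 84,440 g.
Rise: 84,440 g / 632,000 L × 1000 = 133.6 mg/L.

134 ppm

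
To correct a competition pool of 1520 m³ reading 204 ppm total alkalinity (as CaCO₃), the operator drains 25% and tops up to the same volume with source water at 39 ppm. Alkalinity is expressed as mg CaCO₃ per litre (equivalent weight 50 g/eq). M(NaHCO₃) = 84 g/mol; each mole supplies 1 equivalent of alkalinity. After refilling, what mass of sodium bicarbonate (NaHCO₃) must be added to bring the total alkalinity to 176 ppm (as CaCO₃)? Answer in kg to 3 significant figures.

Volume: 1520 m³ = 1,520,000 L.
After draining 25% and refilling: 204 × 0.75 + 39 × 0.25 = 162.75 ppm.
Deficit to target: 176 − 162.75 = 13.25 mg/L.
As CaCO₃: 13.25 mg/L × 1,520,000 L = 20,140 g; ÷ 50 g/eq ÷ 1 = 402.8 mol NaHCO₃.
Mass: 402.8 × 84 = 33,840 g.

33.8 kg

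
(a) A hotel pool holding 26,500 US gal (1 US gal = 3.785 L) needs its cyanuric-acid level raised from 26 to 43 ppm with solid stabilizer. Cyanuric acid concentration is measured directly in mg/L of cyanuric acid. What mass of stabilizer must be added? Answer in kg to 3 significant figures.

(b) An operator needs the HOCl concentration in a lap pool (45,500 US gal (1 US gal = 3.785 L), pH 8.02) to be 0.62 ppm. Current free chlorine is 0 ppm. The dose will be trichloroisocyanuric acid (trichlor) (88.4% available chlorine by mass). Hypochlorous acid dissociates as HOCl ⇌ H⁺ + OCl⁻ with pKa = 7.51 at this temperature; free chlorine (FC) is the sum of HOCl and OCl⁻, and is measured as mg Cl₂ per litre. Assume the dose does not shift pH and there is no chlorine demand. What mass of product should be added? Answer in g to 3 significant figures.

(a) 1.71 kg; (b) 512 g

(a) Volume: 26,500 US gal × 3.785 L/gal = 100,302 L.
(a) CYA to add: (43 − 26) = 17 mg/L × 100,302 L = 1705 g cyanuric acid.

(b) Volume: 45,500 US gal × 3.785 L/gal = 172,218 L.
(b) [OCl⁻]/[HOCl] = 10^(pH − pKa) = 10^(8.02 − 7.51) = 3.236; fraction as HOCl = 1/(1 + 3.236) = 0.2361.
(b) Free chlorine required for 0.62 ppm HOCl: 0.62 / 0.2361 = 2.626 ppm.
(b) FC to add: 2.626 − 0 = 2.626 mg/L as Cl₂.
(b) Cl₂ equivalent: 2.626 mg/L × 172,218 L = 452.3 g.
(b) Product at 88.4% available Cl: 452.3 / 0.884 = 511.6 g.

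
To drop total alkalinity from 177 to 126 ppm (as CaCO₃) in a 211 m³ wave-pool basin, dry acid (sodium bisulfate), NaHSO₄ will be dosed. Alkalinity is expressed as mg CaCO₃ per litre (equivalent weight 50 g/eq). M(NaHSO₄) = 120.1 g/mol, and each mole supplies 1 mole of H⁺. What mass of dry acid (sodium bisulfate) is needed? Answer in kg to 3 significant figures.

25.8 kg

Volume: 211 m³ = 211,000 L.
Alkalinity to neutralize: (177 − 126) = 51 mg/L as CaCO₃ × 211,000 L = 10,760 g as CaCO₃.
Equivalents of H⁺ required: 10,760 ÷ 50 g/eq = 215.2 eq = 215.2 mol NaHSO₄.
Mass of NaHSO₄: 215.2 × 120.1 = 25,850 g.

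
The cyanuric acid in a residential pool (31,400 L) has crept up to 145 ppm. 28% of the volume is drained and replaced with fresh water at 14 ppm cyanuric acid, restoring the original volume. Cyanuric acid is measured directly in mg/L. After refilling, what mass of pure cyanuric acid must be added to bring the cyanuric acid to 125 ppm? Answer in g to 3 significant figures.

524 g

After draining 28% and refilling: 145 × 0.72 + 14 × 0.28 = 108.32 ppm.
Deficit to target: 125 − 108.32 = 16.68 mg/L.
Mass: 16.68 mg/L × 31,400 L = 523.8 g cyanuric acid.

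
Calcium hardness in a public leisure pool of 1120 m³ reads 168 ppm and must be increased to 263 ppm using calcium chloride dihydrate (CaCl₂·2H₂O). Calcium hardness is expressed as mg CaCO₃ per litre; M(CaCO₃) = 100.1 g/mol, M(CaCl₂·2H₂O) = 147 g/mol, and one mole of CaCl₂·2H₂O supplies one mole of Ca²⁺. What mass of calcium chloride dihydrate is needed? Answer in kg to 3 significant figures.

156 kg

Volume: 1120 m³ = 1,120,000 L.
Hardness to add: (263 − 168) = 95 mg/L as CaCO₃ × 1,120,000 L = 106,400 g as CaCO₃.
Moles of Ca²⁺ (1 mol Ca²⁺ ≡ 1 mol CaCO₃): 106,400 / 100.1 g/mol = 1063 mol.
Mass of CaCl₂·2H₂O: 1063 × 147 = 156,300 g.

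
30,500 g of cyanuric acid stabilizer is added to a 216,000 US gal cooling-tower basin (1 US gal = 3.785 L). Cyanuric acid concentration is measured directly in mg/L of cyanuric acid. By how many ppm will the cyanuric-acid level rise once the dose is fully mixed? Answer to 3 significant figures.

37.3 ppm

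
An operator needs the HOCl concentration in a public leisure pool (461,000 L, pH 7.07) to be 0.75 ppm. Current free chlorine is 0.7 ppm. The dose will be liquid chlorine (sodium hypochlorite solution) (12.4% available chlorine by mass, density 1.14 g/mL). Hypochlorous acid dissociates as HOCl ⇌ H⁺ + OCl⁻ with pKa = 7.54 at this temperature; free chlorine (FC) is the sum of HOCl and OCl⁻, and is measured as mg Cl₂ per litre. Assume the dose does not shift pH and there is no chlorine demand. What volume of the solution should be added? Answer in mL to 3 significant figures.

[OCl⁻]/[HOCl] = 10^(pH − pKa) = 10^(7.07 − 7.54) = 0.3388; fraction as HOCl = 1/(1 + 0.3388) = 0.7469.
Free chlorine required for 0.75 ppm HOCl: 0.75 / 0.7469 = 1.004 ppm.
FC to add: 1.004 − 0.7 = 0.3041 mg/L as Cl₂.
Cl₂ equivalent: 0.3041 mg/L × 461,000 L = 140.2 g.
Product at 12.4% available Cl: 140.2 / 0.124 = 1131 g.
Volume: 1131 g ÷ 1.14 g/mL = 991.8 mL.

992 mL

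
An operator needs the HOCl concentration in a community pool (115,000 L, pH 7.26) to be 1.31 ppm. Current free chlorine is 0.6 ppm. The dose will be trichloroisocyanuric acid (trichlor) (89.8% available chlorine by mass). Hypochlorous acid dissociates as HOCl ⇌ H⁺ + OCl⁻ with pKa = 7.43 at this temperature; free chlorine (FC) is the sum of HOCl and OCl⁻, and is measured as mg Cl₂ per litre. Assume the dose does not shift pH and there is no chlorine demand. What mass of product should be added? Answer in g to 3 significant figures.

204 g

[OCl⁻]/[HOCl] = 10^(pH − pKa) = 10^(7.26 − 7.43) = 0.6761; fraction as HOCl = 1/(1 + 0.6761) = 0.5966.
Free chlorine required for 1.31 ppm HOCl: 1.31 / 0.5966 = 2.196 ppm.
FC to add: 2.196 − 0.6 = 1.596 mg/L as Cl₂.
Cl₂ equivalent: 1.596 mg/L × 115,000 L = 183.5 g.
Product at 89.8% available Cl: 183.5 / 0.898 = 204.3 g.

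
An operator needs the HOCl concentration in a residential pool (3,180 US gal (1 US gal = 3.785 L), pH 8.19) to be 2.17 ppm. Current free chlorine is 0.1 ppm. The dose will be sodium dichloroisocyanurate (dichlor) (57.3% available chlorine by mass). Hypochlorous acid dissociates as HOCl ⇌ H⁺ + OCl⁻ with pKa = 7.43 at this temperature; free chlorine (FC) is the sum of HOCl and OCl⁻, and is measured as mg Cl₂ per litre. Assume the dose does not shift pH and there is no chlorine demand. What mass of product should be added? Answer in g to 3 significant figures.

306 g

Volume: 3,180 US gal × 3.785 L/gal = 12,036 L.
[OCl⁻]/[HOCl] = 10^(pH − pKa) = 10^(8.19 − 7.43) = 5.754; fraction as HOCl = 1/(1 + 5.754) = 0.1481.
Free chlorine required for 2.17 ppm HOCl: 2.17 / 0.1481 = 14.66 ppm.
FC to add: 14.66 − 0.1 = 14.56 mg/L as Cl₂.
Cl₂ equivalent: 14.56 mg/L × 12,036 L = 175.2 g.
Product at 57.3% available Cl: 175.2 / 0.573 = 305.8 g.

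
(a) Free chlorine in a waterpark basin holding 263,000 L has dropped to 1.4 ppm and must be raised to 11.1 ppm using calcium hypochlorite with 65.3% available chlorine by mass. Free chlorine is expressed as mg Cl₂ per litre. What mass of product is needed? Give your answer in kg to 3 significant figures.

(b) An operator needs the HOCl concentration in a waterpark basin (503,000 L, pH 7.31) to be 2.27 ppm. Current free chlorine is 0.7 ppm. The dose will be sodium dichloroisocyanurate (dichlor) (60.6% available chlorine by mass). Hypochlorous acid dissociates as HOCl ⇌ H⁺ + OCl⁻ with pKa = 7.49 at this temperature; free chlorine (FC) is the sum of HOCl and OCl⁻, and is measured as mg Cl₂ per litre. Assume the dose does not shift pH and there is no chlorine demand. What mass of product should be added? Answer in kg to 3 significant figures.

(a) 3.91 kg; (b) 2.55 kg

(a) Chlorine deficit: 11.1 − 1.4 = 9.7 ppm = 9.7 mg/L as Cl₂.
(a) Cl₂ equivalent needed: 9.7 mg/L × 263,000 L = 2,551,000 mg = 2551 g.
(a) Product at 65.3% available chlorine: 2551 / 0.653 = 3907 g.

(b) [OCl⁻]/[HOCl] = 10^(pH − pKa) = 10^(7.31 − 7.49) = 0.6607; fraction as HOCl = 1/(1 + 0.6607) = 0.6022.
(b) Free chlorine required for 2.27 ppm HOCl: 2.27 / 0.6022 = 3.77 ppm.
(b) FC to add: 3.77 − 0.7 = 3.07 mg/L as Cl₂.
(b) Cl₂ equivalent: 3.07 mg/L × 503,000 L = 1544 g.
(b) Product at 60.6% available Cl: 1544 / 0.606 = 2548 g.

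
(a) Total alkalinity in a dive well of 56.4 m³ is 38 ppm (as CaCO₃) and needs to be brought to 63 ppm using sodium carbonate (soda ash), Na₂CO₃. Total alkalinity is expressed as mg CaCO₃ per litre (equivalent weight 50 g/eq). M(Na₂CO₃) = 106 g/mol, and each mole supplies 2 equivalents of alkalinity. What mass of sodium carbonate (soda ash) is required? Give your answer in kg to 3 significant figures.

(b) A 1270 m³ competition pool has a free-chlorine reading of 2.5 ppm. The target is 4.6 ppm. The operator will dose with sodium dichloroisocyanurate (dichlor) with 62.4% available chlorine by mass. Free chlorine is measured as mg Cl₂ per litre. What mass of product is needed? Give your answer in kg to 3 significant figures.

(a) 1.49 kg; (b) 4.27 kg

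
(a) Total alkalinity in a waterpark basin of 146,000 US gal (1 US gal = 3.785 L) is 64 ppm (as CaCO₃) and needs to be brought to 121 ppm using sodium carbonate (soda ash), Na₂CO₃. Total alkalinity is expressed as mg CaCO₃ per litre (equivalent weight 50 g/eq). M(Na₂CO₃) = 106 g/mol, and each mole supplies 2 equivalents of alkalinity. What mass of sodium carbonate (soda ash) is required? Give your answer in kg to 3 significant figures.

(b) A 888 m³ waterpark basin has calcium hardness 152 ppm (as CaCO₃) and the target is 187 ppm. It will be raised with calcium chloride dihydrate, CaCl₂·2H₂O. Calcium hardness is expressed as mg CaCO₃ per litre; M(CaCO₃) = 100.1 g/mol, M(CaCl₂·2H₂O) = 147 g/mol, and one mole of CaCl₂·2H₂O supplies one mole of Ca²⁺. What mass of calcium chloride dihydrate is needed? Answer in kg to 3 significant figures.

(a) 33.4 kg; (b) 45.6 kg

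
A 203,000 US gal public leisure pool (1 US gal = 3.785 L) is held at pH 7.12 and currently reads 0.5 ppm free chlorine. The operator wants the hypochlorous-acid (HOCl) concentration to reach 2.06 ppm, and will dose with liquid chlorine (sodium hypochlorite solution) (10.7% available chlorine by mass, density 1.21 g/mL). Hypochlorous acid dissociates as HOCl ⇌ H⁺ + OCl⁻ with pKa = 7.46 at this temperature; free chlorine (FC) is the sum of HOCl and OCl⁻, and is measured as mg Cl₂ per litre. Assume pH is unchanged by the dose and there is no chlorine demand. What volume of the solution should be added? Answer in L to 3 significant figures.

Volume: 203,000 US gal × 3.785 L/gal = 768,355 L.
[OCl⁻]/[HOCl] = 10^(pH − pKa) = 10^(7.12 − 7.46) = 0.4571; fraction as HOCl = 1/(1 + 0.4571) = 0.6863.
Free chlorine required for 2.06 ppm HOCl: 2.06 / 0.6863 = 3.002 ppm.
FC to add: 3.002 − 0.5 = 2.502 mg/L as Cl₂.
Cl₂ equivalent: 2.502 mg/L × 768,355 L = 1922 g.
Product at 10.7% available Cl: 1922 / 0.107 = 17,960 g.
Volume: 17,960 g ÷ 1.21 g/mL = 14,850 mL.

14.8 L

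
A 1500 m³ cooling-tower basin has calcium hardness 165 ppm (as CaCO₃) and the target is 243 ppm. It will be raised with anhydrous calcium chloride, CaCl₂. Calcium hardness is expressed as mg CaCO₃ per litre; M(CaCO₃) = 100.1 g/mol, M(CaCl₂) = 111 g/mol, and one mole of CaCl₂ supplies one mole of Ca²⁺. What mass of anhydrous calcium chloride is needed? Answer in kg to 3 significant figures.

Volume: 1500 m³ = 1,500,000 L.
Hardness to add: (243 − 165) = 78 mg/L as CaCO₃ × 1,500,000 L = 117,000 g as CaCO₃.
Moles of Ca²⁺ (1 mol Ca²⁺ ≡ 1 mol CaCO₃): 117,000 / 100.1 g/mol = 1169 mol.
Mass of CaCl₂: 1169 × 111 = 129,700 g.

130 kg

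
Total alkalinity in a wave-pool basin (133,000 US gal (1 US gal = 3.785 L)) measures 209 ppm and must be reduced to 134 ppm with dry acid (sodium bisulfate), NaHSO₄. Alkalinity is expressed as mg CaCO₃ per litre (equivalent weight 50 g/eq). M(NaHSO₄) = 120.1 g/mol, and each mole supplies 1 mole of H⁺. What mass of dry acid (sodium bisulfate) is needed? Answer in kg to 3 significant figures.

90.7 kg

Volume: 133,000 US gal × 3.785 L/gal = 503,405 L.
Alkalinity to neutralize: (209 − 134) = 75 mg/L as CaCO₃ × 503,405 L = 37,760 g as CaCO₃.
Equivalents of H⁺ required: 37,760 ÷ 50 g/eq = 755.1 eq = 755.1 mol NaHSO₄.
Mass of NaHSO₄: 755.1 × 120.1 = 90,690 g.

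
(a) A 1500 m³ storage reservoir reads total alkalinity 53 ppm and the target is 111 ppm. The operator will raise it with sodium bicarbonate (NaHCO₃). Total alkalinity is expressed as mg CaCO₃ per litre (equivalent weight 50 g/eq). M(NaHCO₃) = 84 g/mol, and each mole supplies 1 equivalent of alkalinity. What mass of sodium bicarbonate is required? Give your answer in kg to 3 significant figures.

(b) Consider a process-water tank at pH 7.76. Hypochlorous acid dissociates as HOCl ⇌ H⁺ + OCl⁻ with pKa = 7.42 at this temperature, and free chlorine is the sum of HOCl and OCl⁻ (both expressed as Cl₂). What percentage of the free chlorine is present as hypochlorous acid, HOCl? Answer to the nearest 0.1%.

(a) 146 kg; (b) 31.4%

(a) Volume: 1500 m³ = 1,500,000 L.
(a) Alkalinity to add: (111 − 53) = 58 mg/L as CaCO₃ × 1,500,000 L = 87,000 g as CaCO₃.
(a) Equivalents: 87,000 g ÷ 50 g/eq = 1740 eq.
(a) NaHCO₃ supplies 1 eq per mole → 1740 mol.
(a) Mass: 1740 mol × 84 g/mol = 146,200 g.

(b) [OCl⁻]/[HOCl] = 10^(pH − pKa) = 10^(7.76 − 7.42) = 10^0.34 = 2.188.
(b) Fraction as HOCl = 1 / (1 + 2.188) = 0.3137.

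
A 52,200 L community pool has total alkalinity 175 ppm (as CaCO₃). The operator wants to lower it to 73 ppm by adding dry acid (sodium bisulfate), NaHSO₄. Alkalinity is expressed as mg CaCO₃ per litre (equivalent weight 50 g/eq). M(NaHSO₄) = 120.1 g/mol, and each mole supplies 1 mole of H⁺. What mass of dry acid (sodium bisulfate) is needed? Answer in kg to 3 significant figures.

Alkalinity to neutralize: (175 − 73) = 102 mg/L as CaCO₃ × 52,200 L = 5324 g as CaCO₃.
Equivalents of H⁺ required: 5324 ÷ 50 g/eq = 106.5 eq = 106.5 mol NaHSO₄.
Mass of NaHSO₄: 106.5 × 120.1 = 12,790 g.

12.8 kg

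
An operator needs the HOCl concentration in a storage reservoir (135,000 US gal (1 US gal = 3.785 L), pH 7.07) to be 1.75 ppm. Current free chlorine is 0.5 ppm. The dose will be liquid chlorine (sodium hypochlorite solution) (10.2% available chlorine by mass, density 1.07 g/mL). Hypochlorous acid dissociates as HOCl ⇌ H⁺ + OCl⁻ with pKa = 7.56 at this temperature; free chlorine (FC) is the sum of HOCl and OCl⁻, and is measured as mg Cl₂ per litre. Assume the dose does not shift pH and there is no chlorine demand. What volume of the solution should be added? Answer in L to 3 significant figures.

8.50 L

Volume: 135,000 US gal × 3.785 L/gal = 510,975 L.
[OCl⁻]/[HOCl] = 10^(pH − pKa) = 10^(7.07 − 7.56) = 0.3236; fraction as HOCl = 1/(1 + 0.3236) = 0.7555.
Free chlorine required for 1.75 ppm HOCl: 1.75 / 0.7555 = 2.316 ppm.
FC to add: 2.316 − 0.5 = 1.816 mg/L as Cl₂.
Cl₂ equivalent: 1.816 mg/L × 510,975 L = 928.1 g.
Product at 10.2% available Cl: 928.1 / 0.102 = 9099 g.
Volume: 9099 g ÷ 1.07 g/mL = 8504 mL.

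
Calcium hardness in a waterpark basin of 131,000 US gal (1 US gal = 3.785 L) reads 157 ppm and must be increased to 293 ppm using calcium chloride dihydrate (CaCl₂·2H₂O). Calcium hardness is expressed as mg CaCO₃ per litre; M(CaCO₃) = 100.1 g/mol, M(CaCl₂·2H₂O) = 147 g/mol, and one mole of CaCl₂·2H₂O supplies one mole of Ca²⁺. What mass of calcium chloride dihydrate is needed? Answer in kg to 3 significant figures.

99.0 kg

Volume: 131,000 US gal × 3.785 L/gal = 495,835 L.
Hardness to add: (293 − 157) = 136 mg/L as CaCO₃ × 495,835 L = 67,430 g as CaCO₃.
Moles of Ca²⁺ (1 mol Ca²⁺ ≡ 1 mol CaCO₃): 67,430 / 100.1 g/mol = 673.7 mol.
Mass of CaCl₂·2H₂O: 673.7 × 147 = 99,030 g.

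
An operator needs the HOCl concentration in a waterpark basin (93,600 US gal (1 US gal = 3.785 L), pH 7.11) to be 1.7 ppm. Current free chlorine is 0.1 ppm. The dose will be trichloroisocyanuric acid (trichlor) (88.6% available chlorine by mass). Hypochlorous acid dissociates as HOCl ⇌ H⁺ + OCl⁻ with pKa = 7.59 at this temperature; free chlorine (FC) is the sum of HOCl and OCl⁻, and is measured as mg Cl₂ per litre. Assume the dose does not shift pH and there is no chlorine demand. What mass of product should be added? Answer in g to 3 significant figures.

865 g

Volume: 93,600 US gal × 3.785 L/gal = 354,276 L.
[OCl⁻]/[HOCl] = 10^(pH − pKa) = 10^(7.11 − 7.59) = 0.3311; fraction as HOCl = 1/(1 + 0.3311) = 0.7512.
Free chlorine required for 1.7 ppm HOCl: 1.7 / 0.7512 = 2.263 ppm.
FC to add: 2.263 − 0.1 = 2.163 mg/L as Cl₂.
Cl₂ equivalent: 2.163 mg/L × 354,276 L = 766.3 g.
Product at 88.6% available Cl: 766.3 / 0.886 = 864.9 g.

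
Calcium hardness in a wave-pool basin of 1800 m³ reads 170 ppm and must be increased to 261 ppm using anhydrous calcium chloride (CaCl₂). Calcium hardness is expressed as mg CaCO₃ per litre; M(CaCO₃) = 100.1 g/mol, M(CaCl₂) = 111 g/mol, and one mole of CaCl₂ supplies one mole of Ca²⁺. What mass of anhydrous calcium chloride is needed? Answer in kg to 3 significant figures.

182 kg

Volume: 1800 m³ = 1,800,000 L.
Hardness to add: (261 − 170) = 91 mg/L as CaCO₃ × 1,800,000 L = 163,800 g as CaCO₃.
Moles of Ca²⁺ (1 mol Ca²⁺ ≡ 1 mol CaCO₃): 163,800 / 100.1 g/mol = 1636 mol.
Mass of CaCl₂: 1636 × 111 = 181,600 g.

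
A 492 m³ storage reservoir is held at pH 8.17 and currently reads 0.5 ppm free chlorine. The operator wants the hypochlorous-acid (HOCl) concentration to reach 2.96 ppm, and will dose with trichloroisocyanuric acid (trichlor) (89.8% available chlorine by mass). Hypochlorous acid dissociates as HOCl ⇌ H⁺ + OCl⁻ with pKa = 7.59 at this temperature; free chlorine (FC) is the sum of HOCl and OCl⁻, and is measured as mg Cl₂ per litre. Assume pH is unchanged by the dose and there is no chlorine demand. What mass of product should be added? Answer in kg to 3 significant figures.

7.51 kg

Volume: 492 m³ = 492,000 L.
[OCl⁻]/[HOCl] = 10^(pH − pKa) = 10^(8.17 − 7.59) = 3.802; fraction as HOCl = 1/(1 + 3.802) = 0.2083.
Free chlorine required for 2.96 ppm HOCl: 2.96 / 0.2083 = 14.21 ppm.
FC to add: 14.21 − 0.5 = 13.71 mg/L as Cl₂.
Cl₂ equivalent: 13.71 mg/L × 492,000 L = 6747 g.
Product at 89.8% available Cl: 6747 / 0.898 = 7513 g.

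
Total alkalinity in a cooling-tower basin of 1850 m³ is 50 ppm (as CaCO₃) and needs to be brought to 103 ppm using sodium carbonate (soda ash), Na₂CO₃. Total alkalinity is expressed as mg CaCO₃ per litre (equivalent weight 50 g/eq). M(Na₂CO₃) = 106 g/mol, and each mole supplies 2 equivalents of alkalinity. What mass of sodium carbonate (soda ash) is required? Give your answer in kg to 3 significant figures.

Volume: 1850 m³ = 1,850,000 L.
Alkalinity to add: (103 − 50) = 53 mg/L as CaCO₃ × 1,850,000 L = 98,050 g as CaCO₃.
Equivalents: 98,050 g ÷ 50 g/eq = 1961 eq.
Each mole of Na₂CO₃ supplies 2 eq, so 1961 / 2 = 980.5 mol.
Mass: 980.5 mol × 106 g/mol = 103,900 g.

104 kg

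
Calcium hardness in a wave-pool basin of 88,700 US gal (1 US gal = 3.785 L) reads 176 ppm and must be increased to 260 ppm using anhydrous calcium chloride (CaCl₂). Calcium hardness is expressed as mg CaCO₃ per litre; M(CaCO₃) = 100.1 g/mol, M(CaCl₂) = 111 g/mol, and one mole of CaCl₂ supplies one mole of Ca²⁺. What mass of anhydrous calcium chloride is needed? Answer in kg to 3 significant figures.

Volume: 88,700 US gal × 3.785 L/gal = 335,730 L.
Hardness to add: (260 − 176) = 84 mg/L as CaCO₃ × 335,730 L = 28,200 g as CaCO₃.
Moles of Ca²⁺ (1 mol Ca²⁺ ≡ 1 mol CaCO₃): 28,200 / 100.1 g/mol = 281.7 mol.
Mass of CaCl₂: 281.7 × 111 = 31,270 g.

31.3 kg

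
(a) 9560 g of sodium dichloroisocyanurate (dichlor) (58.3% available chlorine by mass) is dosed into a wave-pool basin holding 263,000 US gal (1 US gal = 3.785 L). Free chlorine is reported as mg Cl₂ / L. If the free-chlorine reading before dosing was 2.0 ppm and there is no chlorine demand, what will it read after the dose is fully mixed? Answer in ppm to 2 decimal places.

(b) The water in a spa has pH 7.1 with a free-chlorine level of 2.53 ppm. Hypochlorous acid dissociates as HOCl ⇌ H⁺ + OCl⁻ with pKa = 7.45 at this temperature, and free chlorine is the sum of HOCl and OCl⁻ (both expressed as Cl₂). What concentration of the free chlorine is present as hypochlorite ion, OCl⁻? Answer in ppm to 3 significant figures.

(a) Volume: 263,000 US gal × 3.785 L/gal = 995,455 L.
(a) Available chlorine delivered: 9560 g × 0.583 = 5573 g as Cl₂.
(a) Concentration rise: 5573 g / 995,455 L = 5.599 mg/L = 5.60 ppm.
(a) Final FC: 2.0 + 5.60 = 7.60 ppm.

(b) [OCl⁻]/[HOCl] = 10^(pH − pKa) = 10^(7.1 − 7.45) = 10^-0.35 = 0.4467.
(b) Fraction as HOCl = 1 / (1 + 0.4467) = 0.6912.
(b) OCl⁻ = (1 − 0.6912) × 2.53 ppm = 0.7812 ppm.

(a) 7.60 ppm; (b) 0.781 ppm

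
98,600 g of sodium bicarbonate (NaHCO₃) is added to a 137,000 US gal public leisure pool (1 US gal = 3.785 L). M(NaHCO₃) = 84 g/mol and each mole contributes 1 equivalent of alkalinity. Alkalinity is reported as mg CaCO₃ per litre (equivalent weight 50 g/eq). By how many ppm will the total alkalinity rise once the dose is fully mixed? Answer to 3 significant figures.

113 ppm

Volume: 137,000 US gal × 3.785 L/gal = 518,545 L.
Moles of NaHCO₃: 98,600 g ÷ 84 g/mol = 1174 mol → 1174 eq of alkalinity.
As CaCO₃: 1174 eq × 50 g/eq = 58,690 g.
Rise: 58,690 g / 518,545 L × 1000 = 113.2 mg/L.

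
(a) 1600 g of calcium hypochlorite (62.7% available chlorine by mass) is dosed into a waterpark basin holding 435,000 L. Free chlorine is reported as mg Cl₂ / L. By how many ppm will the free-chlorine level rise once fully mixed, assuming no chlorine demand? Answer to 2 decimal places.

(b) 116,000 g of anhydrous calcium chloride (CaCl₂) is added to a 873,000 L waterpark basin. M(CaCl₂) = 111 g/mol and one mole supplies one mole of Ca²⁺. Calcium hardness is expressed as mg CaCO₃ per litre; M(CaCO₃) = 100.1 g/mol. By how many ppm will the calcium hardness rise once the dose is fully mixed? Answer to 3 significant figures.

(a) 2.31 ppm; (b) 120 ppm

(a) Available chlorine delivered: 1600 g × 0.627 = 1003 g as Cl₂.
(a) Concentration rise: 1003 g / 435,000 L = 2.306 mg/L = 2.31 ppm.

(b) Moles of Ca²⁺: 116,000 g ÷ 111 g/mol = 1045 mol.
(b) As CaCO₃: 1045 mol × 100.1 g/mol = 104,600 g.
(b) Rise: 104,600 g / 873,000 L × 1000 = 119.8 mg/L.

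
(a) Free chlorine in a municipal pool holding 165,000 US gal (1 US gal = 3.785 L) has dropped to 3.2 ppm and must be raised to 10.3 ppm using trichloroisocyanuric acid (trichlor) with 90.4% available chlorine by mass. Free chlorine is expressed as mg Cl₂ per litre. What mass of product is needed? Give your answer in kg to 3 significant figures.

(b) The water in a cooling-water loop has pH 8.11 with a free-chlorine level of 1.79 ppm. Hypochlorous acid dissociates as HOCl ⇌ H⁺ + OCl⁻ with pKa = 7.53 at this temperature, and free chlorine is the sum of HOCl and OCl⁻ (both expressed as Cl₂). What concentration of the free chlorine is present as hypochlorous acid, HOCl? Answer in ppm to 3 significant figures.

(a) Volume: 165,000 US gal × 3.785 L/gal = 624,525 L.
(a) Chlorine deficit: 10.3 − 3.2 = 7.1 ppm = 7.1 mg/L as Cl₂.
(a) Cl₂ equivalent needed: 7.1 mg/L × 624,525 L = 4,434,000 mg = 4434 g.
(a) Product at 90.4% available chlorine: 4434 / 0.904 = 4905 g.

(b) [OCl⁻]/[HOCl] = 10^(pH − pKa) = 10^(8.11 − 7.53) = 10^0.58 = 3.802.
(b) Fraction as HOCl = 1 / (1 + 3.802) = 0.2083.
(b) HOCl = 0.2083 × 1.79 ppm = 0.3728 ppm.

(a) 4.91 kg; (b) 0.373 ppm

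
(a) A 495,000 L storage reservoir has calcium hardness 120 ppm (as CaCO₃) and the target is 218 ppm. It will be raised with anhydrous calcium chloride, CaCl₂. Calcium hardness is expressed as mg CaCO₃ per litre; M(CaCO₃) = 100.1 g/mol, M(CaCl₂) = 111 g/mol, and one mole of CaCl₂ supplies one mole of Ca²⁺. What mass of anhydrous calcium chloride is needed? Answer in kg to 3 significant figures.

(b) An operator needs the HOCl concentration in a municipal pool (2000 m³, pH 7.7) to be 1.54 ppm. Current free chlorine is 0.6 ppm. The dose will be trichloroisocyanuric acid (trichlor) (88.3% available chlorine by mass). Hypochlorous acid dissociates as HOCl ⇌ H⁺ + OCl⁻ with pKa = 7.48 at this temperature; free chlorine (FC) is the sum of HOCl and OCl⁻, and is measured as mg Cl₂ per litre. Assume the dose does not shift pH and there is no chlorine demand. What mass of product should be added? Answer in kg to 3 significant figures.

(a) 53.8 kg; (b) 7.92 kg

(a) Hardness to add: (218 − 120) = 98 mg/L as CaCO₃ × 495,000 L = 48,510 g as CaCO₃.
(a) Moles of Ca²⁺ (1 mol Ca²⁺ ≡ 1 mol CaCO₃): 48,510 / 100.1 g/mol = 484.6 mol.
(a) Mass of CaCl₂: 484.6 × 111 = 53,790 g.

(b) Volume: 2000 m³ = 2,000,000 L.
(b) [OCl⁻]/[HOCl] = 10^(pH − pKa) = 10^(7.7 − 7.48) = 1.66; fraction as HOCl = 1/(1 + 1.66) = 0.376.
(b) Free chlorine required for 1.54 ppm HOCl: 1.54 / 0.376 = 4.096 ppm.
(b) FC to add: 4.096 − 0.6 = 3.496 mg/L as Cl₂.
(b) Cl₂ equivalent: 3.496 mg/L × 2,000,000 L = 6992 g.
(b) Product at 88.3% available Cl: 6992 / 0.883 = 7918 g.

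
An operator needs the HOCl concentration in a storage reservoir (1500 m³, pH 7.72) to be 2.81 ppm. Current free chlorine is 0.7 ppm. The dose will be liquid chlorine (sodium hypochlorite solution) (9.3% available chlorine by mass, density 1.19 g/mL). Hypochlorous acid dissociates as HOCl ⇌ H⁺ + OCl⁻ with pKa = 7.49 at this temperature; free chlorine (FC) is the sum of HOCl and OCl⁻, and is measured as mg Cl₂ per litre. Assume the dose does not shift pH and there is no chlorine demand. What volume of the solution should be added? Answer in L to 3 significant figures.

Volume: 1500 m³ = 1,500,000 L.
[OCl⁻]/[HOCl] = 10^(pH − pKa) = 10^(7.72 − 7.49) = 1.698; fraction as HOCl = 1/(1 + 1.698) = 0.3706.
Free chlorine required for 2.81 ppm HOCl: 2.81 / 0.3706 = 7.582 ppm.
FC to add: 7.582 − 0.7 = 6.882 mg/L as Cl₂.
Cl₂ equivalent: 6.882 mg/L × 1,500,000 L = 10,320 g.
Product at 9.3% available Cl: 10,320 / 0.093 = 111,000 g.
Volume: 111,000 g ÷ 1.19 g/mL = 93,280 mL.

93.3 L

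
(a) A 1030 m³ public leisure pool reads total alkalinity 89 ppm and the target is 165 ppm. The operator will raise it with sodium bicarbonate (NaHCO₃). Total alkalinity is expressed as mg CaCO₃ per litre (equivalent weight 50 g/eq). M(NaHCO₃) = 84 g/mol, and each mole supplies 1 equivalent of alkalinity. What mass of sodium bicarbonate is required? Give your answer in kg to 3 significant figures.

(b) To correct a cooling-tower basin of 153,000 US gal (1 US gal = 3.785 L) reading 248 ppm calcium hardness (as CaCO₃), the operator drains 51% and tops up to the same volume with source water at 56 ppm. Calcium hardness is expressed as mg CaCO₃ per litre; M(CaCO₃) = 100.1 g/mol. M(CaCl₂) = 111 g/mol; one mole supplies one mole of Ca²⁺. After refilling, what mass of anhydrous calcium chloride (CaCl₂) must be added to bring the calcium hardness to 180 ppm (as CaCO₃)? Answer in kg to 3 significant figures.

(a) 132 kg; (b) 19.2 kg

(a) Volume: 1030 m³ = 1,030,000 L.
(a) Alkalinity to add: (165 − 89) = 76 mg/L as CaCO₃ × 1,030,000 L = 78,280 g as CaCO₃.
(a) Equivalents: 78,280 g ÷ 50 g/eq = 1566 eq.
(a) NaHCO₃ supplies 1 eq per mole → 1566 mol.
(a) Mass: 1566 mol × 84 g/mol = 131,500 g.

(b) Volume: 153,000 US gal × 3.785 L/gal = 579,105 L.
(b) After draining 51% and refilling: 248 × 0.49 + 56 × 0.51 = 150.08 ppm.
(b) Deficit to target: 180 − 150.08 = 29.92 mg/L.
(b) As CaCO₃: 29.92 mg/L × 579,105 L = 17,330 g; ÷ 100.1 = 173.1 mol Ca²⁺.
(b) Mass: 173.1 × 111 = 19,210 g.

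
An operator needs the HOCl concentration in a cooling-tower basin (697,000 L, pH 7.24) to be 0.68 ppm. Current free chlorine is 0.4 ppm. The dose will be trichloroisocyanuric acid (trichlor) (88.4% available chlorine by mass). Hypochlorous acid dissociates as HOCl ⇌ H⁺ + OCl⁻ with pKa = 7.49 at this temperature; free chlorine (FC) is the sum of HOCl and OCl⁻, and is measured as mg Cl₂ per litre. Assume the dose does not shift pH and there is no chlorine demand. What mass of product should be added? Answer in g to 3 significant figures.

[OCl⁻]/[HOCl] = 10^(pH − pKa) = 10^(7.24 − 7.49) = 0.5623; fraction as HOCl = 1/(1 + 0.5623) = 0.6401.
Free chlorine required for 0.68 ppm HOCl: 0.68 / 0.6401 = 1.062 ppm.
FC to add: 1.062 − 0.4 = 0.6624 mg/L as Cl₂.
Cl₂ equivalent: 0.6624 mg/L × 697,000 L = 461.7 g.
Product at 88.4% available Cl: 461.7 / 0.884 = 522.3 g.

522 g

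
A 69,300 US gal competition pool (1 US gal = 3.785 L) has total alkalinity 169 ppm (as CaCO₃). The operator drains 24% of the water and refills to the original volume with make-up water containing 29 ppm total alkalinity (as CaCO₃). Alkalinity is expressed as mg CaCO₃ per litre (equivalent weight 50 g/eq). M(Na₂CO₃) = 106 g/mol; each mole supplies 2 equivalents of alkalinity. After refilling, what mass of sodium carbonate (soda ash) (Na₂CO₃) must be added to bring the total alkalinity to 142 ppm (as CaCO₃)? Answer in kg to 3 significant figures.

Volume: 69,300 US gal × 3.785 L/gal = 262,300 L.
After draining 24% and refilling: 169 × 0.76 + 29 × 0.24 = 135.4 ppm.
Deficit to target: 142 − 135.4 = 6.6 mg/L.
As CaCO₃: 6.6 mg/L × 262,300 L = 1731 g; ÷ 50 g/eq ÷ 2 = 17.31 mol Na₂CO₃.
Mass: 17.31 × 106 = 1835 g.

1.84 kg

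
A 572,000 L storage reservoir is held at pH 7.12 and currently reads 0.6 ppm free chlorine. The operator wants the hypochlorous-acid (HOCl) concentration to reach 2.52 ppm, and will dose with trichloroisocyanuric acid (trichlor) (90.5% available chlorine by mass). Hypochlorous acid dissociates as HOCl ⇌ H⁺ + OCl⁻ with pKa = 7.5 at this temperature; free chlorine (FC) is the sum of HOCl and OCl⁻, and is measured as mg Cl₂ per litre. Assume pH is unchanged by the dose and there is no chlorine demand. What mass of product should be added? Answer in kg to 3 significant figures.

1.88 kg

[OCl⁻]/[HOCl] = 10^(pH − pKa) = 10^(7.12 − 7.5) = 0.4169; fraction as HOCl = 1/(1 + 0.4169) = 0.7058.
Free chlorine required for 2.52 ppm HOCl: 2.52 / 0.7058 = 3.571 ppm.
FC to add: 3.571 − 0.6 = 2.971 mg/L as Cl₂.
Cl₂ equivalent: 2.971 mg/L × 572,000 L = 1699 g.
Product at 90.5% available Cl: 1699 / 0.905 = 1877 g.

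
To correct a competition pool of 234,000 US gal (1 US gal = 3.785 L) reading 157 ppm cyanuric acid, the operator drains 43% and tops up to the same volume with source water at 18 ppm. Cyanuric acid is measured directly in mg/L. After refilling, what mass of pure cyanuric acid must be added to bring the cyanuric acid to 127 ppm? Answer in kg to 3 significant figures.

Volume: 234,000 US gal × 3.785 L/gal = 885,690 L.
After draining 43% and refilling: 157 × 0.57 + 18 × 0.43 = 97.23 ppm.
Deficit to target: 127 − 97.23 = 29.77 mg/L.
Mass: 29.77 mg/L × 885,690 L = 26,370 g cyanuric acid.

26.4 kg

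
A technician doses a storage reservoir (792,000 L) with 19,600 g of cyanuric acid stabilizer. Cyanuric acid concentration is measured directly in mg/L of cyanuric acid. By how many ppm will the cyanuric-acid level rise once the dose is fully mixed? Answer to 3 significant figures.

Rise: 19,600 g / 792,000 L × 1000 = 24.75 mg/L.

24.7 ppm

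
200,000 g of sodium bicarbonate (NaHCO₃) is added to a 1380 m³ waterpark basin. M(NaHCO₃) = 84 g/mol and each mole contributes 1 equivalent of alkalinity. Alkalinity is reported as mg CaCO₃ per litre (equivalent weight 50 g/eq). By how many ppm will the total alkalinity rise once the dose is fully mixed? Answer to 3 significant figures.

86.3 ppm

Volume: 1380 m³ = 1,380,000 L.
Moles of NaHCO₃: 200,000 g ÷ 84 g/mol = 2381 mol → 2381 eq of alkalinity.
As CaCO₃: 2381 eq × 50 g/eq = 119,000 g.
Rise: 119,000 g / 1,380,000 L × 1000 = 86.27 mg/L.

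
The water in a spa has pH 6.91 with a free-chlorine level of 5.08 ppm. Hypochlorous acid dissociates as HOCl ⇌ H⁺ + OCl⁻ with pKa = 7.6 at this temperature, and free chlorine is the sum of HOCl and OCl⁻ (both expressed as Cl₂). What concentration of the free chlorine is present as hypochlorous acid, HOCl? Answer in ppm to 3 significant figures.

4.22 ppm

[OCl⁻]/[HOCl] = 10^(pH − pKa) = 10^(6.91 − 7.6) = 10^-0.69 = 0.2042.
Fraction as HOCl = 1 / (1 + 0.2042) = 0.8304.
HOCl = 0.8304 × 5.08 ppm = 4.219 ppm.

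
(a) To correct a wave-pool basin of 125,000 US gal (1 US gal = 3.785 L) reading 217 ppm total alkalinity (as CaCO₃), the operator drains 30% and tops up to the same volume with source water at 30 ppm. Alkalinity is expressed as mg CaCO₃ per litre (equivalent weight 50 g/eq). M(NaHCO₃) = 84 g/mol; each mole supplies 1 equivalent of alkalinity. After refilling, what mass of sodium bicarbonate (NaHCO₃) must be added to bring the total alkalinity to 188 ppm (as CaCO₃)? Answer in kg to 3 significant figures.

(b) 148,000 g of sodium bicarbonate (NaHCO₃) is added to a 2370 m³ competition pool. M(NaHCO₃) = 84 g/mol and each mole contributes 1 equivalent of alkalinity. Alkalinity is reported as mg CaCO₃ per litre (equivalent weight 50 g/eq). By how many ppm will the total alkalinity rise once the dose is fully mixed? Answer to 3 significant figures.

(a) 21.5 kg; (b) 37.2 ppm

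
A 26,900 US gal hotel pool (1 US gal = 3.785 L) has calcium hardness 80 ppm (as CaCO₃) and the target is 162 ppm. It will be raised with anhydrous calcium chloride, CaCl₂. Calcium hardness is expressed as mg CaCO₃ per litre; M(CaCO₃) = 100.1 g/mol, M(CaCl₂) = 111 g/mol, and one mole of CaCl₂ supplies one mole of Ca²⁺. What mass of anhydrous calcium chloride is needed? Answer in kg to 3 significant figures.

Volume: 26,900 US gal × 3.785 L/gal = 101,816 L.
Hardness to add: (162 − 80) = 82 mg/L as CaCO₃ × 101,816 L = 8349 g as CaCO₃.
Moles of Ca²⁺ (1 mol Ca²⁺ ≡ 1 mol CaCO₃): 8349 / 100.1 g/mol = 83.41 mol.
Mass of CaCl₂: 83.41 × 111 = 9258 g.

9.26 kg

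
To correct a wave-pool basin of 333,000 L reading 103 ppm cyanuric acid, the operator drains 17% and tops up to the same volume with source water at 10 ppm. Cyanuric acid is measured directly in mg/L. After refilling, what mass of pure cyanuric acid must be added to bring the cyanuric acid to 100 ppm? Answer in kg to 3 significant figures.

4.27 kg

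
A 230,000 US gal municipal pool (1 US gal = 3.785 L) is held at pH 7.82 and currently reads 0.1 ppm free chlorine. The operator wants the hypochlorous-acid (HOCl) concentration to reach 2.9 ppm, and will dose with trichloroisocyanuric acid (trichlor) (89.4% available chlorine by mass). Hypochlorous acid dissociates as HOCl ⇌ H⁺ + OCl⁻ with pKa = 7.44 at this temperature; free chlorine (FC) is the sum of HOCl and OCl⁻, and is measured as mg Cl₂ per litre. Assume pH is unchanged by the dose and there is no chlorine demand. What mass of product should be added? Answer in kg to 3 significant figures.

9.50 kg

Volume: 230,000 US gal × 3.785 L/gal = 870,550 L.
[OCl⁻]/[HOCl] = 10^(pH − pKa) = 10^(7.82 − 7.44) = 2.399; fraction as HOCl = 1/(1 + 2.399) = 0.2942.
Free chlorine required for 2.9 ppm HOCl: 2.9 / 0.2942 = 9.857 ppm.
FC to add: 9.857 − 0.1 = 9.757 mg/L as Cl₂.
Cl₂ equivalent: 9.757 mg/L × 870,550 L = 8494 g.
Product at 89.4% available Cl: 8494 / 0.894 = 9501 g.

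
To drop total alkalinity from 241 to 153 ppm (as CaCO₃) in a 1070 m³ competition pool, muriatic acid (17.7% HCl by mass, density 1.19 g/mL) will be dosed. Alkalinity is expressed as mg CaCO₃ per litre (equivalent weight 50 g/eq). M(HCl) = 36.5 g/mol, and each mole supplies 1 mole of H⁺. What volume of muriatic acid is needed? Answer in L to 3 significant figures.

326 L

Volume: 1070 m³ = 1,070,000 L.
Alkalinity to neutralize: (241 − 153) = 88 mg/L as CaCO₃ × 1,070,000 L = 94,160 g as CaCO₃.
Equivalents of H⁺ required: 94,160 ÷ 50 g/eq = 1883 eq = 1883 mol HCl.
Mass of HCl: 1883 × 36.5 = 68,740 g.
Mass of 17.7% solution: 68,740 / 0.177 = 388,300 g.
Volume: 388,300 g ÷ 1.19 g/mL = 326,300 mL.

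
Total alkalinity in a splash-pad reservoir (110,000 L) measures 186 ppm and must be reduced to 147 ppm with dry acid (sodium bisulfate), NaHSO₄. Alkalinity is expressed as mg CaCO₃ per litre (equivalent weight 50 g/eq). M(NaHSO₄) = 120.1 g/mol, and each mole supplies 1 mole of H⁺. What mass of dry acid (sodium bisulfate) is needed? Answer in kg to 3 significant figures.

Alkalinity to neutralize: (186 − 147) = 39 mg/L as CaCO₃ × 110,000 L = 4290 g as CaCO₃.
Equivalents of H⁺ required: 4290 ÷ 50 g/eq = 85.8 eq = 85.8 mol NaHSO₄.
Mass of NaHSO₄: 85.8 × 120.1 = 10,300 g.

10.3 kg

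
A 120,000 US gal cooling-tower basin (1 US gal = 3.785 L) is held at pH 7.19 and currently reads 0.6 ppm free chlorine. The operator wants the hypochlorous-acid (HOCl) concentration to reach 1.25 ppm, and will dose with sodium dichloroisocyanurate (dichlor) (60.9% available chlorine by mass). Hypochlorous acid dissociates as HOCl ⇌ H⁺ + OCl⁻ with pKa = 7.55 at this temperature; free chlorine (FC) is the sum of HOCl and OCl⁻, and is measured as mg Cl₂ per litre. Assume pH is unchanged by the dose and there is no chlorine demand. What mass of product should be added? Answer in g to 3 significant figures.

892 g

Volume: 120,000 US gal × 3.785 L/gal = 454,200 L.
[OCl⁻]/[HOCl] = 10^(pH − pKa) = 10^(7.19 − 7.55) = 0.4365; fraction as HOCl = 1/(1 + 0.4365) = 0.6961.
Free chlorine required for 1.25 ppm HOCl: 1.25 / 0.6961 = 1.796 ppm.
FC to add: 1.796 − 0.6 = 1.196 mg/L as Cl₂.
Cl₂ equivalent: 1.196 mg/L × 454,200 L = 543.1 g.
Product at 60.9% available Cl: 543.1 / 0.609 = 891.7 g.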